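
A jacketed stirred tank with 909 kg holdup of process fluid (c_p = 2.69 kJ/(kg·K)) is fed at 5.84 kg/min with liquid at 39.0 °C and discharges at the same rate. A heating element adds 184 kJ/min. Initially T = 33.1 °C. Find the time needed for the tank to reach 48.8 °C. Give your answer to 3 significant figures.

M c_p dT/dt = ṁ c_p (T_in − T) + Q̇.
τ = M/ṁ = 155.65 min; T_ss = T_in + Q̇/(ṁ c_p) = 50.713 °C.
T(t) = T_ss + (T₀ − T_ss) e^(−t/τ). Set T = 48.8:
e^(−t/τ) = (48.8 − 50.713)/(33.1 − 50.713) = 0.10859
t = −155.65 · ln(0.10859) = 345.57 min.

346 min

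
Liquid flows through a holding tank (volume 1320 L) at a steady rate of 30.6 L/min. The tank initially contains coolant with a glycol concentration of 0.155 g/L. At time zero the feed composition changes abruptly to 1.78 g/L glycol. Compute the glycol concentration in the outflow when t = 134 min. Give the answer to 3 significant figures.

Transient balance on the dissolved component: V dC/dt = Q(C_in − C).
Time constant τ = V/Q = 1320/30.6 = 43.137 min.
C approaches C_in exponentially: C(t) = C_in + (C₀ − C_in) e^(−t/τ).
C(134) = 1.78 + (0.155 − 1.78)·e^(−134/43.137) = 1.78 + (-1.6250)·0.044763 = 1.7073 g/L.

1.71 g/L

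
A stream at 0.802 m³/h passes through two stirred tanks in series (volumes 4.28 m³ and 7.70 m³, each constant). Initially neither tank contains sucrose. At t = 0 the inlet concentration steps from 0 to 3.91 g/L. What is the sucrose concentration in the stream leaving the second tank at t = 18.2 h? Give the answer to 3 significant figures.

Species balance on tank i: dCᵢ/dt = (Cᵢ₋₁ − Cᵢ)/τᵢ with τᵢ = Vᵢ/Q.
τ₁ = 4.28/0.802 = 5.3367 h; τ₂ = 7.70/0.802 = 9.6010 h.
Tank 1: C₁ = C_in(1 − e^(−t/τ₁)). Tank 2 (τ₁ ≠ τ₂): C₂ = C_in[1 − (τ₁ e^(−t/τ₁) − τ₂ e^(−t/τ₂))/(τ₁ − τ₂)].
At t = 18.2: e^(−t/τ₁) = 0.033029, e^(−t/τ₂) = 0.15022.
C₂ = 3.91·[1 − (5.3367·0.033029 − 9.6010·0.15022)/(-4.2643)] = 3.91·0.70311 = 2.7492 g/L.

2.75 g/L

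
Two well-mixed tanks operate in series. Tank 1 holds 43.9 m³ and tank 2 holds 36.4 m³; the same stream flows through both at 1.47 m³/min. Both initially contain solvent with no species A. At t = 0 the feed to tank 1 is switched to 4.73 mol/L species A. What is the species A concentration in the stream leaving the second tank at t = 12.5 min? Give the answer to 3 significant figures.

0.370 mol/L

Time constants: τᵢ = Vᵢ/Q for each well-mixed tank.
τ₁ = 43.9/1.47 = 29.864 min; τ₂ = 36.4/1.47 = 24.762 min.
Solving the cascade with C₁(0)=C₂(0)=0 gives C₂(t) = C_in[1 − (τ₁ e^(−t/τ₁) − τ₂ e^(−t/τ₂))/(τ₁ − τ₂)].
At t = 12.5: e^(−t/τ₁) = 0.65799, e^(−t/τ₂) = 0.60362.
C₂ = 4.73·[1 − (29.864·0.65799 − 24.762·0.60362)/(5.1020)] = 4.73·0.078140 = 0.36960 mol/L.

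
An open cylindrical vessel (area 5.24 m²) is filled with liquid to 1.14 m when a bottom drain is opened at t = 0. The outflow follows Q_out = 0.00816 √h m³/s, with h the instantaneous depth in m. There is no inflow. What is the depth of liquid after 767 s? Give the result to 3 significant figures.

0.221 m

Mass balance (ρ constant): A dh/dt = −0.00816 √h.
∫ h^(−1/2) dh = −(0.00816/A) ∫ dt, giving 2√h = 2√h₀ − (0.00816/A) t.
√h = √1.14 − 0.00816·767/(2·5.24) = 1.0677 − 0.59721 = 0.47050.
h = 0.47050² = 0.22137 m.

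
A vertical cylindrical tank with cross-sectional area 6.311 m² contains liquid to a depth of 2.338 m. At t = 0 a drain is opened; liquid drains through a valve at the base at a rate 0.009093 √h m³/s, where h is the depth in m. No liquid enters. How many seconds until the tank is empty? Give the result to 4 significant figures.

2122 s

With no inflow, A dh/dt = −0.009093 √h.
Separate and integrate: 2(√h − √h₀) = −(0.009093/A) t.
Tank is empty when √h = 0: t_empty = 2A√h₀/0.009093.
t_empty = 2·6.311·√2.338/0.009093 = 12.6220·1.52905/0.009093 = 2122.48 s.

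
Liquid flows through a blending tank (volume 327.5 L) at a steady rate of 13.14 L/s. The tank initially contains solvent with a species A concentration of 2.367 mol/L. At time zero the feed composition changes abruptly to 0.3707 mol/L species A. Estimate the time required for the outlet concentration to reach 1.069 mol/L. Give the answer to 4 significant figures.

Species balance: V dC/dt = Q(C_in − C) ⇒ τ = V/Q = 24.9239 s.
C(t) = C_in + (C₀ − C_in) e^(−t/τ). Set C = 1.069 and solve for t:
e^(−t/τ) = (C − C_in)/(C₀ − C_in) = (1.069 − 0.3707)/(2.367 − 0.3707) = 0.349797
t = −τ ln(…) = 24.9239 × 1.05040 = 26.1801 s.

26.18 s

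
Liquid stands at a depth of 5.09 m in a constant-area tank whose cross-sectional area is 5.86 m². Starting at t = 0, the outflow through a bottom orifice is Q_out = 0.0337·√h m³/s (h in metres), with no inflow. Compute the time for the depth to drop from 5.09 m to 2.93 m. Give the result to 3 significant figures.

189 s

With no inflow, A dh/dt = −0.0337 √h.
Separate and integrate: 2(√h − √h₀) = −(0.0337/A) t.
t = 2A(√h₀ − √h)/0.0337 = 2·5.86·(√5.09 − √2.93)/0.0337
  = 11.720 × (2.2561 − 1.7117) / 0.0337 = 189.32 s.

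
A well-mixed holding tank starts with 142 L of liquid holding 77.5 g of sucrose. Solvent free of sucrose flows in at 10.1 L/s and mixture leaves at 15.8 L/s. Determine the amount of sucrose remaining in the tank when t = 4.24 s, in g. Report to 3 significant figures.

Total volume: dV/dt = Q_in − Q_out = -5.7000 L/s, so V(t) = 142 − 5.7000 t and V(4.24) = 117.83 L.
Solute balance: dm/dt = 0 − Q_out C = −Q_out m/V(t).
dm/m = −Q_out dt/(V₀ − 5.7000 t); integrating gives ln(m/m₀) = −(Q_out/(Q_in−Q_out)) ln(V/V₀).
m = m₀ (V₀/V)^(Q_out/(Q_in−Q_out)) = 77.5 × (142/117.83)^(-2.7719) = 46.207 g.

46.2 g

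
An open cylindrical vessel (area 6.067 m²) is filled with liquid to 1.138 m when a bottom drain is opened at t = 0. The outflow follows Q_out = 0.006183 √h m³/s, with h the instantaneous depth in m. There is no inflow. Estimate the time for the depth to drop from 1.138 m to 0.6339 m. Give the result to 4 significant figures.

531.0 s

A dh/dt = −Q_out = −0.006183 √h.
This is separable: 2 d(√h)/dt = −0.006183/A, so √h = √h₀ − (0.006183/(2A)) t.
t = 2A(√h₀ − √h)/0.006183 = 2·6.067·(√1.138 − √0.6339)/0.006183
  = 12.1340 × (1.06677 − 0.796178) / 0.006183 = 531.032 s.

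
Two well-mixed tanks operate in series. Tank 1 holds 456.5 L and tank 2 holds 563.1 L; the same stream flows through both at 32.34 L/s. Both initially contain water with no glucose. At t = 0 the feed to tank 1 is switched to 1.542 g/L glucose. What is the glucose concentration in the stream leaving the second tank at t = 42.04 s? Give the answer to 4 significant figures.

1.150 g/L

Each tank obeys Vᵢ dCᵢ/dt = Q(Cᵢ₋₁ − Cᵢ), so τᵢ = Vᵢ/Q.
τ₁ = 456.5/32.34 = 14.1156 s; τ₂ = 563.1/32.34 = 17.4119 s.
Solving the cascade with C₁(0)=C₂(0)=0 gives C₂(t) = C_in[1 − (τ₁ e^(−t/τ₁) − τ₂ e^(−t/τ₂))/(τ₁ − τ₂)].
At t = 42.04: e^(−t/τ₁) = 0.0508815, e^(−t/τ₂) = 0.0894170.
C₂ = 1.542·[1 − (14.1156·0.0508815 − 17.4119·0.0894170)/(-3.29623)] = 1.542·0.745560 = 1.14965 g/L.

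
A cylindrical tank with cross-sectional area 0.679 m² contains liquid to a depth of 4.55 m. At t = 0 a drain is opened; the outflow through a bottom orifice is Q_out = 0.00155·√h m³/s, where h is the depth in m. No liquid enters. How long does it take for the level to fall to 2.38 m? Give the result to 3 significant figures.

517 s

A dh/dt = −Q_out = −0.00155 √h.
Separate and integrate: 2(√h − √h₀) = −(0.00155/A) t.
t = 2A(√h₀ − √h)/0.00155 = 2·0.679·(√4.55 − √2.38)/0.00155
  = 1.3580 × (2.1331 − 1.5427) / 0.00155 = 517.22 s.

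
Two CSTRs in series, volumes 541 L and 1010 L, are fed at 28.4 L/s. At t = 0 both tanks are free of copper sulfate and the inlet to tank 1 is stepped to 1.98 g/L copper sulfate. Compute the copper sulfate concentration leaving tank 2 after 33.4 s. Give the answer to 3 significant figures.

Time constants: τᵢ = Vᵢ/Q for each well-mixed tank.
τ₁ = 541/28.4 = 19.049 s; τ₂ = 1010/28.4 = 35.563 s.
Solving the cascade with C₁(0)=C₂(0)=0 gives C₂(t) = C_in[1 − (τ₁ e^(−t/τ₁) − τ₂ e^(−t/τ₂))/(τ₁ − τ₂)].
At t = 33.4: e^(−t/τ₁) = 0.17319, e^(−t/τ₂) = 0.39095.
C₂ = 1.98·[1 − (19.049·0.17319 − 35.563·0.39095)/(-16.514)] = 1.98·0.35786 = 0.70856 g/L.

0.709 g/L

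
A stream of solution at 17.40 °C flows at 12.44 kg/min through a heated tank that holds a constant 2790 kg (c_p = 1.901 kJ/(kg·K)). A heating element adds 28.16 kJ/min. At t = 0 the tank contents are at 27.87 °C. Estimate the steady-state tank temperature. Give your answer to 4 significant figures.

18.59 °C

M c_p dT/dt = ṁ c_p (T_in − T) + Q̇.
At steady state dT/dt = 0 ⇒ T_ss = T_in + Q̇/(ṁ c_p) = 17.40 + 28.16/(12.44·1.901) = 18.5908 °C.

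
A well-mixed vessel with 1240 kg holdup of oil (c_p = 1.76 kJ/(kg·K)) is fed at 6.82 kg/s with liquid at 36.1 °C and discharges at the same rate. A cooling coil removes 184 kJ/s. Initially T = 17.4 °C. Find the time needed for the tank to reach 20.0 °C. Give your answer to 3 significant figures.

268 s

M c_p dT/dt = ṁ c_p (T_in − T) − Q̇.
τ = M/ṁ = 181.82 s; T_ss = T_in − Q̇/(ṁ c_p) = 20.771 °C.
T(t) = T_ss + (T₀ − T_ss) e^(−t/τ). Set T = 20.0:
e^(−t/τ) = (20.0 − 20.771)/(17.4 − 20.771) = 0.22866
t = −181.82 · ln(0.22866) = 268.28 s.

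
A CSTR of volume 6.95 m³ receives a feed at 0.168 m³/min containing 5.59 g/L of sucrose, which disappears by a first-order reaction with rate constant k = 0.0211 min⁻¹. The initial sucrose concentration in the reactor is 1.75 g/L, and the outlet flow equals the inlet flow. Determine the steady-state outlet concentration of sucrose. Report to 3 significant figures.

Species balance: V dC/dt = Q C_in − Q C − k V C.
At steady state: 0 = Q C_in − (Q + kV) C_ss, so C_ss = Q C_in/(Q + kV).
C_ss = 0.168·5.59/(0.168 + 0.0211·6.95) = 0.93912/0.31465 = 2.9847 g/L.

2.98 g/L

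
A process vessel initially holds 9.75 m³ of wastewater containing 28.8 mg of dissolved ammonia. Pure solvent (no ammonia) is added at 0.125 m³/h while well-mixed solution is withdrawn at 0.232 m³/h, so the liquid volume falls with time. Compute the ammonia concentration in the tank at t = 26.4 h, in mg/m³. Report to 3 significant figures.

Total volume: dV/dt = Q_in − Q_out = -0.10700 m³/h, so V(t) = 9.75 − 0.10700 t and V(26.4) = 6.9252 m³.
No ammonia enters, so dm/dt = −Q_out · (m/V).
Separate: dm/m = −Q_out dt/V(t) ⇒ ln(m/m₀) = −(Q_out/(Q_in−Q_out)) ln(V/V₀).
m = m₀ (V₀/V)^(Q_out/(Q_in−Q_out)) = 28.8 × (9.75/6.9252)^(-2.1682) = 13.717 mg.
C = m/V = 13.717/6.9252 = 1.9807 mg/m³.

1.98 mg/m³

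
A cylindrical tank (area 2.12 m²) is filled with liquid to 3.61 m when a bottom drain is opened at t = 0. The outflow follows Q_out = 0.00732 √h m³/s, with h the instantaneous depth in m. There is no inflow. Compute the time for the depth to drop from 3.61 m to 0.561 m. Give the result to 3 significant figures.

A dh/dt = −Q_out = −0.00732 √h.
This is separable: 2 d(√h)/dt = −0.00732/A, so √h = √h₀ − (0.00732/(2A)) t.
t = 2A(√h₀ − √h)/0.00732 = 2·2.12·(√3.61 − √0.561)/0.00732
  = 4.2400 × (1.9000 − 0.74900) / 0.00732 = 666.70 s.

667 s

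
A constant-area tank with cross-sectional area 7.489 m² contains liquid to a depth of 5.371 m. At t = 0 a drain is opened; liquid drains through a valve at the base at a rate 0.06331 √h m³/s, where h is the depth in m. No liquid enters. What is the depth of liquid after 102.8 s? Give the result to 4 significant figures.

3.546 m

With no inflow, A dh/dt = −0.06331 √h.
This is separable: 2 d(√h)/dt = −0.06331/A, so √h = √h₀ − (0.06331/(2A)) t.
√h = √5.371 − 0.06331·102.8/(2·7.489) = 2.31754 − 0.434522 = 1.88302.
h = 1.88302² = 3.54576 m.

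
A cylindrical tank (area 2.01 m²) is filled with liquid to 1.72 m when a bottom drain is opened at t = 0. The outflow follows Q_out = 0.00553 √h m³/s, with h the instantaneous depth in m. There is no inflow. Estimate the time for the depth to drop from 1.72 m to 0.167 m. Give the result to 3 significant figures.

656 s

A dh/dt = −Q_out = −0.00553 √h.
Separate and integrate: 2(√h − √h₀) = −(0.00553/A) t.
t = 2A(√h₀ − √h)/0.00553 = 2·2.01·(√1.72 − √0.167)/0.00553
  = 4.0200 × (1.3115 − 0.40866) / 0.00553 = 656.31 s.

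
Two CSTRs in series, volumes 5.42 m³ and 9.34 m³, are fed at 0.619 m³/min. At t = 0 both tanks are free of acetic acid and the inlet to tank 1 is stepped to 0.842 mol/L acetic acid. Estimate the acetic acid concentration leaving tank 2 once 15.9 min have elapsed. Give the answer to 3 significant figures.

Each tank obeys Vᵢ dCᵢ/dt = Q(Cᵢ₋₁ − Cᵢ), so τᵢ = Vᵢ/Q.
τ₁ = 5.42/0.619 = 8.7561 min; τ₂ = 9.34/0.619 = 15.089 min.
Tank 1: C₁ = C_in(1 − e^(−t/τ₁)). Tank 2 (τ₁ ≠ τ₂): C₂ = C_in[1 − (τ₁ e^(−t/τ₁) − τ₂ e^(−t/τ₂))/(τ₁ − τ₂)].
At t = 15.9: e^(−t/τ₁) = 0.16269, e^(−t/τ₂) = 0.34863.
C₂ = 0.842·[1 − (8.7561·0.16269 − 15.089·0.34863)/(-6.3328)] = 0.842·0.39430 = 0.33200 mol/L.

0.332 mol/L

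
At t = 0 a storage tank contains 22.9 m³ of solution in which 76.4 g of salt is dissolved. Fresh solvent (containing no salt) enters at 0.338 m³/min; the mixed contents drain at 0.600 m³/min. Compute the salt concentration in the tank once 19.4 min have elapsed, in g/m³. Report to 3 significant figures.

Total volume: dV/dt = Q_in − Q_out = -0.26200 m³/min, so V(t) = 22.9 − 0.26200 t and V(19.4) = 17.817 m³.
Species balance (pure solvent in): dm/dt = −Q_out · m/V(t).
Separate: dm/m = −Q_out dt/V(t) ⇒ ln(m/m₀) = −(Q_out/(Q_in−Q_out)) ln(V/V₀).
m = m₀ (V₀/V)^(Q_out/(Q_in−Q_out)) = 76.4 × (22.9/17.817)^(-2.2901) = 43.002 g.
C = m/V = 43.002/17.817 = 2.4135 g/m³.

2.41 g/m³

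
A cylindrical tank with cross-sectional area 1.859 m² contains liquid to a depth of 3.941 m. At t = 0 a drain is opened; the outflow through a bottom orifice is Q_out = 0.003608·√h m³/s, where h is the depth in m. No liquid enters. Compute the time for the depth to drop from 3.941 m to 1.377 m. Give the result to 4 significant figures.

With no inflow, A dh/dt = −0.003608 √h.
Separate and integrate: 2(√h − √h₀) = −(0.003608/A) t.
t = 2A(√h₀ − √h)/0.003608 = 2·1.859·(√3.941 − √1.377)/0.003608
  = 3.71800 × (1.98520 − 1.17346) / 0.003608 = 836.487 s.

836.5 s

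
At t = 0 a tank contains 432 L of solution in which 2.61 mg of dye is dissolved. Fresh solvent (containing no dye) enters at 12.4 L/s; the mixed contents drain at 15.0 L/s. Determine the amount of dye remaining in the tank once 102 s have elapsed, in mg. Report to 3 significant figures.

Total volume: dV/dt = Q_in − Q_out = -2.6000 L/s, so V(t) = 432 − 2.6000 t and V(102) = 166.80 L.
Solute balance: dm/dt = 0 − Q_out C = −Q_out m/V(t).
dm/m = −Q_out dt/(V₀ − 2.6000 t); integrating gives ln(m/m₀) = −(Q_out/(Q_in−Q_out)) ln(V/V₀).
m = m₀ (V₀/V)^(Q_out/(Q_in−Q_out)) = 2.61 × (432/166.80)^(-5.7692) = 0.010772 mg.

0.0108 mg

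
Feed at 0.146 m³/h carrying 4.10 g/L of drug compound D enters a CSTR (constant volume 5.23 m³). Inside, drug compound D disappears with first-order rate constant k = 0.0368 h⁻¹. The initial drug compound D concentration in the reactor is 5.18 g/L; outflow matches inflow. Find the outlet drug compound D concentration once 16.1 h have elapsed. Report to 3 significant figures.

2.97 g/L

Accumulation = in − out − consumed: V dC/dt = Q C_in − Q C − k V C.
This is linear with rate a = Q/V + k = 0.064716 h⁻¹.
C_ss = Q C_in/(Q + kV) = 1.7686 g/L; C(t) = C_ss + (C₀ − C_ss) e^(−a t).
C(16.1) = 1.7686 + (3.4114)·e^(−0.064716·16.1) = 1.7686 + (3.4114)·0.35277 = 2.9720 g/L.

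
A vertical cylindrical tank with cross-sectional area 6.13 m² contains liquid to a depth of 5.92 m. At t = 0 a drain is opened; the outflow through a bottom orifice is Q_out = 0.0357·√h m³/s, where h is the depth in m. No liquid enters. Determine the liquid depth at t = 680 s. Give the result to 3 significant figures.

0.205 m

A dh/dt = −Q_out = −0.0357 √h.
This is separable: 2 d(√h)/dt = −0.0357/A, so √h = √h₀ − (0.0357/(2A)) t.
√h = √5.92 − 0.0357·680/(2·6.13) = 2.4331 − 1.9801 = 0.45301.
h = 0.45301² = 0.20522 m.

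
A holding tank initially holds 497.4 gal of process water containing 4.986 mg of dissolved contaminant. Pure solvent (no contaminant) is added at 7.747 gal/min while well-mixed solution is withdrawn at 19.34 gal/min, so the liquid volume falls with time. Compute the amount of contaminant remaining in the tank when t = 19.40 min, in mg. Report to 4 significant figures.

Total volume: dV/dt = Q_in − Q_out = -11.5930 gal/min, so V(t) = 497.4 − 11.5930 t and V(19.40) = 272.496 gal.
No contaminant enters, so dm/dt = −Q_out · (m/V).
Separate: dm/m = −Q_out dt/V(t) ⇒ ln(m/m₀) = −(Q_out/(Q_in−Q_out)) ln(V/V₀).
m = m₀ (V₀/V)^(Q_out/(Q_in−Q_out)) = 4.986 × (497.4/272.496)^(-1.66825) = 1.82710 mg.

1.827 mg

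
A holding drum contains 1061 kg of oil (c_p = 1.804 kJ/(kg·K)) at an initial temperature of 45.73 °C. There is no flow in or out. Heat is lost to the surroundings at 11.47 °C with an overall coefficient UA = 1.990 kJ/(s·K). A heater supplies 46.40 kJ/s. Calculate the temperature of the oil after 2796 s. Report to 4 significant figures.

M c_p dT/dt = −UA(T − T_amb) + Q̇.
dT/dt = (T_ss − T)/τ with T_ss = T_amb + Q̇/UA = 11.47 + 46.40/1.990 = 34.7866 °C, τ = M c_p/UA = 1061·1.804/1.990 = 961.831 s.
Solution: T(t) = T_ss + (T₀ − T_ss) e^(−t/τ).
T(2796) = 34.7866 + (10.9434)·0.0546419 = 35.3846 °C.

35.38 °C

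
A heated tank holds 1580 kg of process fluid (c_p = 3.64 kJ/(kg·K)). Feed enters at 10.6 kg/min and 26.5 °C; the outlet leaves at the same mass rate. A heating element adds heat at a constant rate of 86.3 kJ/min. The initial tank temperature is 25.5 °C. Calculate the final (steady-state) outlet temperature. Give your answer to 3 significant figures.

M c_p dT/dt = ṁ c_p (T_in − T) + Q̇.
At steady state dT/dt = 0 ⇒ T_ss = T_in + Q̇/(ṁ c_p) = 26.5 + 86.3/(10.6·3.64) = 28.737 °C.

28.7 °C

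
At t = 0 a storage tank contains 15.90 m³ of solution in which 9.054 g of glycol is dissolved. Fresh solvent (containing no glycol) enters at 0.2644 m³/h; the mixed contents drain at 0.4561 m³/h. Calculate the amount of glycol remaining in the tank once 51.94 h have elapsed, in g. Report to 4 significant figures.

Total volume: dV/dt = Q_in − Q_out = -0.191700 m³/h, so V(t) = 15.90 − 0.191700 t and V(51.94) = 5.94310 m³.
Solute balance: dm/dt = 0 − Q_out C = −Q_out m/V(t).
Separate: dm/m = −Q_out dt/V(t) ⇒ ln(m/m₀) = −(Q_out/(Q_in−Q_out)) ln(V/V₀).
m = m₀ (V₀/V)^(Q_out/(Q_in−Q_out)) = 9.054 × (15.90/5.94310)^(-2.37924) = 0.870948 g.

0.8709 g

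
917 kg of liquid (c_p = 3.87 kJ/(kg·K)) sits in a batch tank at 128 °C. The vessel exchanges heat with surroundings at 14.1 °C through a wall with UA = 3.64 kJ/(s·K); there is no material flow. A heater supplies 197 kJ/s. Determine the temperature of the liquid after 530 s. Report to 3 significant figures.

103 °C

Lumped-capacitance energy balance: M c_p dT/dt = UA(T_amb − T) + Q̇.
dT/dt = (T_ss − T)/τ with T_ss = T_amb + Q̇/UA = 14.1 + 197/3.64 = 68.221 °C, τ = M c_p/UA = 917·3.87/3.64 = 974.94 s.
This is linear first-order; T(t) = T_ss + (T₀ − T_ss) e^(−t/τ).
T(530) = 68.221 + (59.779)·0.58064 = 102.93 °C.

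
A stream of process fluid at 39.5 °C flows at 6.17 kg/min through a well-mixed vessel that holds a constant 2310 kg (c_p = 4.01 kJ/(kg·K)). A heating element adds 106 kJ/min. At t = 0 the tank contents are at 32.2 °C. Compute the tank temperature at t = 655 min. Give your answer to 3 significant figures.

41.8 °C

First-law balance (no shaft work): M c_p dT/dt = ṁ c_p (T_in − T) + 106.
τ = M/ṁ = 374.39 min; T_ss = T_in + Q̇/(ṁ c_p) = 39.5 + 106/(6.17·4.01) = 43.784 °C.
This is linear first-order; T(t) = T_ss + (T₀ − T_ss) e^(−t/τ).
T(655) = 43.784 + (-11.584)·e^(−655/374.39) = 43.784 + (-11.584)·0.17386 = 41.770 °C.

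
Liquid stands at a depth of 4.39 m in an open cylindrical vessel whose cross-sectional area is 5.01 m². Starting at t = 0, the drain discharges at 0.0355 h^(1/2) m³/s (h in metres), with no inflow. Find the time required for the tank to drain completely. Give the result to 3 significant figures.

591 s

A dh/dt = −Q_out = −0.0355 √h.
Separate and integrate: 2(√h − √h₀) = −(0.0355/A) t.
Set h = 0: 2√h₀ = (0.0355/A) t_empty ⇒ t_empty = 2A√h₀/0.0355.
t_empty = 2·5.01·√4.39/0.0355 = 10.020·2.0952/0.0355 = 591.39 s.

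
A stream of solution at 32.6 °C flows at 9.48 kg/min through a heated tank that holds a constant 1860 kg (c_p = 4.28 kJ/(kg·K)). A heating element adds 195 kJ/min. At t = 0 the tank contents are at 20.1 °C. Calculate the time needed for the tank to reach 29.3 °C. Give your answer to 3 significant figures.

149 min

M c_p dT/dt = ṁ c_p (T_in − T) + Q̇.
τ = M/ṁ = 196.20 min; T_ss = T_in + Q̇/(ṁ c_p) = 37.406 °C.
T(t) = T_ss + (T₀ − T_ss) e^(−t/τ). Set T = 29.3:
e^(−t/τ) = (29.3 − 37.406)/(20.1 − 37.406) = 0.46839
t = −196.20 · ln(0.46839) = 148.81 min.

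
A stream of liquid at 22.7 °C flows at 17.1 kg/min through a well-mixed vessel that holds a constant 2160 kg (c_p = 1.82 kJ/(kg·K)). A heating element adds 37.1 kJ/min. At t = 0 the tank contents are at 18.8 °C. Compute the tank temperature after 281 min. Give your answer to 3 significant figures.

23.3 °C

M c_p dT/dt = ṁ c_p (T_in − T) + Q̇.
τ = M/ṁ = 126.32 min; T_ss = T_in + Q̇/(ṁ c_p) = 22.7 + 37.1/(17.1·1.82) = 23.892 °C.
T approaches T_ss exponentially: T(t) = T_ss + (T₀ − T_ss) e^(−t/τ).
T(281) = 23.892 + (-5.0921)·e^(−281/126.32) = 23.892 + (-5.0921)·0.10811 = 23.342 °C.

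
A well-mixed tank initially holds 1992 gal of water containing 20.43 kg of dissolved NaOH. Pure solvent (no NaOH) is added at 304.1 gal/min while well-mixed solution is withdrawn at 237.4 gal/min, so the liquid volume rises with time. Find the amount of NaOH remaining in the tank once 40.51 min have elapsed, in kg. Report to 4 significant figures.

Total volume: dV/dt = Q_in − Q_out = 66.7000 gal/min, so V(t) = 1992 + 66.7000 t and V(40.51) = 4694.02 gal.
No NaOH enters, so dm/dt = −Q_out · (m/V).
Separate: dm/m = −Q_out dt/V(t) ⇒ ln(m/m₀) = −(Q_out/(Q_in−Q_out)) ln(V/V₀).
m = m₀ (V₀/V)^(Q_out/(Q_in−Q_out)) = 20.43 × (1992/4694.02)^(3.55922) = 0.966784 kg.

0.9668 kg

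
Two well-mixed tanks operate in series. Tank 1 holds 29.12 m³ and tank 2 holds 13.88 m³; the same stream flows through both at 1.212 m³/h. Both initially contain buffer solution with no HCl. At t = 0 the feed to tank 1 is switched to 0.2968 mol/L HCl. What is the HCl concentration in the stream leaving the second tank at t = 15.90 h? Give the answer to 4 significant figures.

Time constants: τᵢ = Vᵢ/Q for each well-mixed tank.
τ₁ = 29.12/1.212 = 24.0264 h; τ₂ = 13.88/1.212 = 11.4521 h.
Tank 1: C₁ = C_in(1 − e^(−t/τ₁)). Tank 2 (τ₁ ≠ τ₂): C₂ = C_in[1 − (τ₁ e^(−t/τ₁) − τ₂ e^(−t/τ₂))/(τ₁ − τ₂)].
At t = 15.90: e^(−t/τ₁) = 0.515936, e^(−t/τ₂) = 0.249478.
C₂ = 0.2968·[1 − (24.0264·0.515936 − 11.4521·0.249478)/(12.5743)] = 0.2968·0.241383 = 0.0716426 mol/L.

0.07164 mol/L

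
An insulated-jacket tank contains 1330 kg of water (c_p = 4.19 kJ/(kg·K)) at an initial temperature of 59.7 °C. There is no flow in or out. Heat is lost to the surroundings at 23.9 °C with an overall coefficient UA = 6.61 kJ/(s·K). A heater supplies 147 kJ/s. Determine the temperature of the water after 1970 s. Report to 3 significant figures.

47.4 °C

Energy balance: M c_p dT/dt = −UA(T − T_amb) + Q̇.
dT/dt = (T_ss − T)/τ with T_ss = T_amb + Q̇/UA = 23.9 + 147/6.61 = 46.139 °C, τ = M c_p/UA = 1330·4.19/6.61 = 843.07 s.
Solution: T(t) = T_ss + (T₀ − T_ss) e^(−t/τ).
T(1970) = 46.139 + (13.561)·0.096647 = 47.450 °C.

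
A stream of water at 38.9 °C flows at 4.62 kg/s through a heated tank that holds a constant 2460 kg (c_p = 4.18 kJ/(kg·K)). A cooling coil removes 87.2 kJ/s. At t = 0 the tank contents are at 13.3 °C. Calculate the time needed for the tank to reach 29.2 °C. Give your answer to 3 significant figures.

M c_p dT/dt = ṁ c_p (T_in − T) − Q̇.
τ = M/ṁ = 532.47 s; T_ss = T_in − Q̇/(ṁ c_p) = 34.385 °C.
T(t) = T_ss + (T₀ − T_ss) e^(−t/τ). Set T = 29.2:
e^(−t/τ) = (29.2 − 34.385)/(13.3 − 34.385) = 0.24589
t = −532.47 · ln(0.24589) = 746.97 s.

747 s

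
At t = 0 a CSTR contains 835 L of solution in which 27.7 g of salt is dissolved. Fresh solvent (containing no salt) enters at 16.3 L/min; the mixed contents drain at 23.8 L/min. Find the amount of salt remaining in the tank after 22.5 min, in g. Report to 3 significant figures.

13.5 g

Let m(t) be the amount of salt. Volume: V(t) = V₀ + (Q_in − Q_out) t = 835 − 7.5000 t; V(22.5) = 666.25 L.
No salt enters, so dm/dt = −Q_out · (m/V).
Separate: dm/m = −Q_out dt/V(t) ⇒ ln(m/m₀) = −(Q_out/(Q_in−Q_out)) ln(V/V₀).
m = m₀ (V₀/V)^(Q_out/(Q_in−Q_out)) = 27.7 × (835/666.25)^(-3.1733) = 13.531 g.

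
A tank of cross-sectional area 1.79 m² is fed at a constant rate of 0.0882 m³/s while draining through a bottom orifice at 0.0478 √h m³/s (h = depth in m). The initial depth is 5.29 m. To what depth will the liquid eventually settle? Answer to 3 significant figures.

3.40 m

Mass balance (ρ constant): A dh/dt = Q_in − 0.0478 √h. At steady state dh/dt = 0:
Q_in = 0.0478 √h_ss ⇒ √h_ss = 0.0882/0.0478 = 1.8452.
h_ss = 1.8452² = 3.4047 m. (Since h₀ = 5.29 m > h_ss, the level will fall toward this value.)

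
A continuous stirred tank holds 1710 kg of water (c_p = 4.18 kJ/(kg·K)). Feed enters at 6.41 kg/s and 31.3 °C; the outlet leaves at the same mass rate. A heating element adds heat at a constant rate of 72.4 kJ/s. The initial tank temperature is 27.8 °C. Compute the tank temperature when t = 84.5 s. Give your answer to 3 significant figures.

M c_p dT/dt = ṁ c_p (T_in − T) + Q̇.
Rearrange: dT/dt = (T_ss − T)/τ with τ = M/ṁ = 266.77 s and T_ss = T_in + Q̇/(ṁ c_p) = 34.002 °C.
T approaches T_ss exponentially: T(t) = T_ss + (T₀ − T_ss) e^(−t/τ).
T(84.5) = 34.002 + (-6.2021)·e^(−84.5/266.77) = 34.002 + (-6.2021)·0.72851 = 29.484 °C.

29.5 °C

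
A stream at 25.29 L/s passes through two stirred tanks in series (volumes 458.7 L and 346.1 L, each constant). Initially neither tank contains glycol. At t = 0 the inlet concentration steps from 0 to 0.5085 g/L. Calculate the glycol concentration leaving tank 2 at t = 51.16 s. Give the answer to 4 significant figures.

Species balance on tank i: dCᵢ/dt = (Cᵢ₋₁ − Cᵢ)/τᵢ with τᵢ = Vᵢ/Q.
τ₁ = 458.7/25.29 = 18.1376 s; τ₂ = 346.1/25.29 = 13.6853 s.
Solving the cascade with C₁(0)=C₂(0)=0 gives C₂(t) = C_in[1 − (τ₁ e^(−t/τ₁) − τ₂ e^(−t/τ₂))/(τ₁ − τ₂)].
At t = 51.16: e^(−t/τ₁) = 0.0595667, e^(−t/τ₂) = 0.0237938.
C₂ = 0.5085·[1 − (18.1376·0.0595667 − 13.6853·0.0237938)/(4.45235)] = 0.5085·0.830478 = 0.422298 g/L.

0.4223 g/L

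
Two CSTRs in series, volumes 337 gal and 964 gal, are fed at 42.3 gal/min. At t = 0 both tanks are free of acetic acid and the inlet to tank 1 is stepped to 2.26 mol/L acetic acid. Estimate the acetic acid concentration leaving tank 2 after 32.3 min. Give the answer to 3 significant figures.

Species balance on tank i: dCᵢ/dt = (Cᵢ₋₁ − Cᵢ)/τᵢ with τᵢ = Vᵢ/Q.
τ₁ = 337/42.3 = 7.9669 min; τ₂ = 964/42.3 = 22.790 min.
Tank 1: C₁ = C_in(1 − e^(−t/τ₁)). Tank 2 (τ₁ ≠ τ₂): C₂ = C_in[1 − (τ₁ e^(−t/τ₁) − τ₂ e^(−t/τ₂))/(τ₁ − τ₂)].
At t = 32.3: e^(−t/τ₁) = 0.017348, e^(−t/τ₂) = 0.24236.
C₂ = 2.26·[1 − (7.9669·0.017348 − 22.790·0.24236)/(-14.823)] = 2.26·0.63669 = 1.4389 mol/L.

1.44 mol/L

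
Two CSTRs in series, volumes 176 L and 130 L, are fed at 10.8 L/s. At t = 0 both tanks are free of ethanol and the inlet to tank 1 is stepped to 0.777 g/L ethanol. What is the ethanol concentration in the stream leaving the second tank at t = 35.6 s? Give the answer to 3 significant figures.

Species balance on tank i: dCᵢ/dt = (Cᵢ₋₁ − Cᵢ)/τᵢ with τᵢ = Vᵢ/Q.
τ₁ = 176/10.8 = 16.296 s; τ₂ = 130/10.8 = 12.037 s.
Solving the cascade with C₁(0)=C₂(0)=0 gives C₂(t) = C_in[1 − (τ₁ e^(−t/τ₁) − τ₂ e^(−t/τ₂))/(τ₁ − τ₂)].
At t = 35.6: e^(−t/τ₁) = 0.11253, e^(−t/τ₂) = 0.051947.
C₂ = 0.777·[1 − (16.296·0.11253 − 12.037·0.051947)/(4.2593)] = 0.777·0.71626 = 0.55653 g/L.

0.557 g/L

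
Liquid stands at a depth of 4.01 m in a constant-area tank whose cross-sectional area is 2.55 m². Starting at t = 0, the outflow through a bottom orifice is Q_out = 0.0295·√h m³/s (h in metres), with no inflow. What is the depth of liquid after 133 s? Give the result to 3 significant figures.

A dh/dt = −Q_out = −0.0295 √h.
Separate and integrate: 2(√h − √h₀) = −(0.0295/A) t.
√h = √4.01 − 0.0295·133/(2·2.55) = 2.0025 − 0.76931 = 1.2332.
h = 1.2332² = 1.5207 m.

1.52 m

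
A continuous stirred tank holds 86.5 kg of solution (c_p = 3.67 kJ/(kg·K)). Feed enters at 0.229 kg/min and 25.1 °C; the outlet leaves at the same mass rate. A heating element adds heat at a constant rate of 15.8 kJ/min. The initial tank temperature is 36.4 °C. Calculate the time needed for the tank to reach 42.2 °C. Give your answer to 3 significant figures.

M c_p dT/dt = ṁ c_p (T_in − T) + Q̇.
τ = M/ṁ = 377.73 min; T_ss = T_in + Q̇/(ṁ c_p) = 43.900 °C.
T(t) = T_ss + (T₀ − T_ss) e^(−t/τ). Set T = 42.2:
e^(−t/τ) = (42.2 − 43.900)/(36.4 − 43.900) = 0.22666
t = −377.73 · ln(0.22666) = 560.67 min.

561 min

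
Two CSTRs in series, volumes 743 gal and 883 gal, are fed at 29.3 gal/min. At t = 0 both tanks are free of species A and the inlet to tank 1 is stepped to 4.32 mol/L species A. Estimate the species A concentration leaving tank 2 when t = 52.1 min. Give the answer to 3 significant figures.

Time constants: τᵢ = Vᵢ/Q for each well-mixed tank.
τ₁ = 743/29.3 = 25.358 min; τ₂ = 883/29.3 = 30.137 min.
Tank 1: C₁ = C_in(1 − e^(−t/τ₁)). Tank 2 (τ₁ ≠ τ₂): C₂ = C_in[1 − (τ₁ e^(−t/τ₁) − τ₂ e^(−t/τ₂))/(τ₁ − τ₂)].
At t = 52.1: e^(−t/τ₁) = 0.12815, e^(−t/τ₂) = 0.17750.
C₂ = 4.32·[1 − (25.358·0.12815 − 30.137·0.17750)/(-4.7782)] = 4.32·0.56061 = 2.4218 mol/L.

2.42 mol/L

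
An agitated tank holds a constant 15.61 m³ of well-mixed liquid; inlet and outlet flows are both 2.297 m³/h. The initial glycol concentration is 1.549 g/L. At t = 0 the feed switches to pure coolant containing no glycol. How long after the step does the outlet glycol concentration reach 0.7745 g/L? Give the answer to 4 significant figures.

Species balance: V dC/dt = Q(C_in − C) ⇒ τ = V/Q = 6.79582 h.
C(t) = C_in + (C₀ − C_in) e^(−t/τ). Set C = 0.7745 and solve for t:
e^(−t/τ) = (C − C_in)/(C₀ − C_in) = (0.7745 − 0)/(1.549 − 0) = 0.500000
t = −τ ln(…) = 6.79582 × 0.693147 = 4.71050 h.

4.711 h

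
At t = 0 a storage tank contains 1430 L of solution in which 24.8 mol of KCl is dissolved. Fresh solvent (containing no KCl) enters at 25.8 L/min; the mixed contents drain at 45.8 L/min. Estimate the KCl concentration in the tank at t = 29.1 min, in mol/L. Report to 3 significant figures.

Total volume: dV/dt = Q_in − Q_out = -20.000 L/min, so V(t) = 1430 − 20.000 t and V(29.1) = 848.00 L.
No KCl enters, so dm/dt = −Q_out · (m/V).
dm/m = −Q_out dt/(V₀ − 20.000 t); integrating gives ln(m/m₀) = −(Q_out/(Q_in−Q_out)) ln(V/V₀).
m = m₀ (V₀/V)^(Q_out/(Q_in−Q_out)) = 24.8 × (1430/848.00)^(-2.2900) = 7.4948 mol.
C = m/V = 7.4948/848.00 = 0.0088382 mol/L.

0.00884 mol/L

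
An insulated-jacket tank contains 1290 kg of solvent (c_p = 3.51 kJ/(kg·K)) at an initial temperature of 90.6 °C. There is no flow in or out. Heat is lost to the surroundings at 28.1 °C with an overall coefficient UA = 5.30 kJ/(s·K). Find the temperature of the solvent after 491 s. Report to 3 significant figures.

63.3 °C

Lumped-capacitance energy balance: M c_p dT/dt = UA(T_amb − T).
dT/dt = (T_ss − T)/τ with T_ss = T_amb = 28.100 °C, τ = M c_p/UA = 1290·3.51/5.30 = 854.32 s.
Solution: T(t) = T_ss + (T₀ − T_ss) e^(−t/τ).
T(491) = 28.100 + (62.500)·0.56286 = 63.279 °C.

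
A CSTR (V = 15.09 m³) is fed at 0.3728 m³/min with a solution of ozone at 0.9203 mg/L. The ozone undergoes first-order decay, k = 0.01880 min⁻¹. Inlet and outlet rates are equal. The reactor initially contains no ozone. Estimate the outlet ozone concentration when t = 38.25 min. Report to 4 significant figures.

0.4236 mg/L

Accumulation = in − out − consumed: V dC/dt = Q C_in − Q C − k V C.
dC/dt = (Q/V) C_in − (Q/V + k) C; effective rate a = Q/V + k = 0.0247051 + 0.01880 = 0.0435051 min⁻¹.
C_ss = Q C_in/(Q + kV) = 0.522608 mg/L; C(t) = C_ss + (C₀ − C_ss) e^(−a t).
C(38.25) = 0.522608 + (-0.522608)·e^(−0.0435051·38.25) = 0.522608 + (-0.522608)·0.189367 = 0.423643 mg/L.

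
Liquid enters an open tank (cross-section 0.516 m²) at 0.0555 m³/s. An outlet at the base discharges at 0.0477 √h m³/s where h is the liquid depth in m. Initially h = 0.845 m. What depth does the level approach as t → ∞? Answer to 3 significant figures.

A dh/dt = Q_in − 0.0477 √h. Steady state requires inflow = outflow:
Q_in = 0.0477 √h_ss ⇒ √h_ss = 0.0555/0.0477 = 1.1635.
h_ss = 1.1635² = 1.3538 m. (Since h₀ = 0.845 m < h_ss, the level will rise toward this value.)

1.35 m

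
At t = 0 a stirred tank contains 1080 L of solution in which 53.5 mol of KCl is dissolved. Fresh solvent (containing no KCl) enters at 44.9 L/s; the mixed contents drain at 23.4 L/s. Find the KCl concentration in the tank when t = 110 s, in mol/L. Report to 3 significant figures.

0.00439 mol/L

Let m(t) be the amount of KCl. Volume: V(t) = V₀ + (Q_in − Q_out) t = 1080 + 21.500 t; V(110) = 3445.0 L.
Solute balance: dm/dt = 0 − Q_out C = −Q_out m/V(t).
Separate: dm/m = −Q_out dt/V(t) ⇒ ln(m/m₀) = −(Q_out/(Q_in−Q_out)) ln(V/V₀).
m = m₀ (V₀/V)^(Q_out/(Q_in−Q_out)) = 53.5 × (1080/3445.0)^(1.0884) = 15.138 mol.
C = m/V = 15.138/3445.0 = 0.0043942 mol/L.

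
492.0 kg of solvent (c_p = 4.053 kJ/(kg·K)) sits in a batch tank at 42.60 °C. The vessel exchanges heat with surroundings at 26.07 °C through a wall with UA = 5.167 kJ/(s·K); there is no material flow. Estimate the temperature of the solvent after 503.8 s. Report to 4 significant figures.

Lumped-capacitance energy balance: M c_p dT/dt = UA(T_amb − T).
dT/dt = (T_ss − T)/τ with T_ss = T_amb = 26.0700 °C, τ = M c_p/UA = 492.0·4.053/5.167 = 385.925 s.
T approaches T_ss exponentially: T(t) = T_ss + (T₀ − T_ss) e^(−t/τ).
T(503.8) = 26.0700 + (16.5300)·0.271055 = 30.5505 °C.

30.55 °C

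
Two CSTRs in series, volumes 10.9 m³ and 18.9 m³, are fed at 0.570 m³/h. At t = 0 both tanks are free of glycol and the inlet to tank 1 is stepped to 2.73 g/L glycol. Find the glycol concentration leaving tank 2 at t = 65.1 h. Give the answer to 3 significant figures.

Species balance on tank i: dCᵢ/dt = (Cᵢ₋₁ − Cᵢ)/τᵢ with τᵢ = Vᵢ/Q.
τ₁ = 10.9/0.570 = 19.123 h; τ₂ = 18.9/0.570 = 33.158 h.
Tank 1: C₁ = C_in(1 − e^(−t/τ₁)). Tank 2 (τ₁ ≠ τ₂): C₂ = C_in[1 − (τ₁ e^(−t/τ₁) − τ₂ e^(−t/τ₂))/(τ₁ − τ₂)].
At t = 65.1: e^(−t/τ₁) = 0.033230, e^(−t/τ₂) = 0.14039.
C₂ = 2.73·[1 − (19.123·0.033230 − 33.158·0.14039)/(-14.035)] = 2.73·0.71360 = 1.9481 g/L.

1.95 g/L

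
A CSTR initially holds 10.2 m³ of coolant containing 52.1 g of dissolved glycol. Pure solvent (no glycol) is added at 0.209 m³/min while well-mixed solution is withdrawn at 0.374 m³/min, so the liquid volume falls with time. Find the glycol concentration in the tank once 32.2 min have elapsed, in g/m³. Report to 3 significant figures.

Let m(t) be the amount of glycol. Volume: V(t) = V₀ + (Q_in − Q_out) t = 10.2 − 0.16500 t; V(32.2) = 4.8870 m³.
No glycol enters, so dm/dt = −Q_out · (m/V).
dm/m = −Q_out dt/(V₀ − 0.16500 t); integrating gives ln(m/m₀) = −(Q_out/(Q_in−Q_out)) ln(V/V₀).
m = m₀ (V₀/V)^(Q_out/(Q_in−Q_out)) = 52.1 × (10.2/4.8870)^(-2.2667) = 9.8289 g.
C = m/V = 9.8289/4.8870 = 2.0112 g/m³.

2.01 g/m³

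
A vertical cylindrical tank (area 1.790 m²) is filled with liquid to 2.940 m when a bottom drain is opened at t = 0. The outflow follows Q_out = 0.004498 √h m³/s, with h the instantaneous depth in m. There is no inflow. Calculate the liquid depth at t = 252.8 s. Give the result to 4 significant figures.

A dh/dt = −Q_out = −0.004498 √h.
∫ h^(−1/2) dh = −(0.004498/A) ∫ dt, giving 2√h = 2√h₀ − (0.004498/A) t.
√h = √2.940 − 0.004498·252.8/(2·1.790) = 1.71464 − 0.317624 = 1.39702.
h = 1.39702² = 1.95166 m.

1.952 m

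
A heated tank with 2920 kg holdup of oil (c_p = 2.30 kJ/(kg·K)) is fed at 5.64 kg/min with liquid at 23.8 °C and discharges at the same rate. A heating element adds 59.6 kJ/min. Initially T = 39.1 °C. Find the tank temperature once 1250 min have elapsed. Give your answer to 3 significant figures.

M c_p dT/dt = ṁ c_p (T_in − T) + Q̇.
Rearrange: dT/dt = (T_ss − T)/τ with τ = M/ṁ = 517.73 min and T_ss = T_in + Q̇/(ṁ c_p) = 28.395 °C.
Integrating: T(t) = T_ss + (T₀ − T_ss) e^(−t/τ).
T(1250) = 28.395 + (10.705)·e^(−1250/517.73) = 28.395 + (10.705)·0.089422 = 29.352 °C.

29.4 °C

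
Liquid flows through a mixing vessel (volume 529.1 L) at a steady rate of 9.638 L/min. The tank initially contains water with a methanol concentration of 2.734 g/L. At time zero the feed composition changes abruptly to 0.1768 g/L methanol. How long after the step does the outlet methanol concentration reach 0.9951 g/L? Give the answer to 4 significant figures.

Species balance: V dC/dt = Q(C_in − C) ⇒ τ = V/Q = 54.8973 min.
C(t) = C_in + (C₀ − C_in) e^(−t/τ). Set C = 0.9951 and solve for t:
e^(−t/τ) = (C − C_in)/(C₀ − C_in) = (0.9951 − 0.1768)/(2.734 − 0.1768) = 0.319998
t = −τ ln(…) = 54.8973 × 1.13944 = 62.5521 min.

62.55 min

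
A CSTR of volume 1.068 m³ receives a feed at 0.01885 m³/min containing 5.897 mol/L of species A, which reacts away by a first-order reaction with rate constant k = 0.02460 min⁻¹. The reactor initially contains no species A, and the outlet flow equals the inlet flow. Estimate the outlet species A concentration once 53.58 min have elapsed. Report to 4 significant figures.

V dC/dt = Q(C_in − C) − k V C.
dC/dt = (Q/V) C_in − (Q/V + k) C; effective rate a = Q/V + k = 0.0176498 + 0.02460 = 0.0422498 min⁻¹.
C_ss = Q C_in/(Q + kV) = 2.46347 mol/L; C(t) = C_ss + (C₀ − C_ss) e^(−a t).
C(53.58) = 2.46347 + (-2.46347)·e^(−0.0422498·53.58) = 2.46347 + (-2.46347)·0.103960 = 2.20736 mol/L.

2.207 mol/L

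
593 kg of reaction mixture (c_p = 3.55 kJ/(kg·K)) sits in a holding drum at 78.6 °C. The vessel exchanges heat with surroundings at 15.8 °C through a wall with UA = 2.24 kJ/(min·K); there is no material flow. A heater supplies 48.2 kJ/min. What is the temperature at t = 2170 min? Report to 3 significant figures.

Energy balance: M c_p dT/dt = −UA(T − T_amb) + Q̇.
dT/dt = (T_ss − T)/τ with T_ss = T_amb + Q̇/UA = 15.8 + 48.2/2.24 = 37.318 °C, τ = M c_p/UA = 593·3.55/2.24 = 939.80 min.
T approaches T_ss exponentially: T(t) = T_ss + (T₀ − T_ss) e^(−t/τ).
T(2170) = 37.318 + (41.282)·0.099360 = 41.420 °C.

41.4 °C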